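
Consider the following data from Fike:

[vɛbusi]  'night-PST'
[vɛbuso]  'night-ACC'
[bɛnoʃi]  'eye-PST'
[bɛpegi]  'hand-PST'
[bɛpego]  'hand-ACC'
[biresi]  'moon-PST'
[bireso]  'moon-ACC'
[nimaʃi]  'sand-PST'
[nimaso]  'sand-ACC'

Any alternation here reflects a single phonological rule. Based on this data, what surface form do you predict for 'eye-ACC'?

The root 'sand' surfaces as [nimaʃi] and [nimaso], with a stem-final [ʃ] ~ [s] alternation.
If /s/ were underlying and a rule turned it into [ʃ] before the PST suffix, 'moon' would also alternate; but it has [s] in both [biresi] and [bireso].
The alternation reflects depalatalization: palato-alveolar /ʃ/ becomes [s] when no front vowel follows. /ʃ/ is underlying.
From [bɛnoʃi] the stem 'eye' is /bɛnoʃ/; when no front vowel follows this yields [bɛnoso].

[bɛnoso]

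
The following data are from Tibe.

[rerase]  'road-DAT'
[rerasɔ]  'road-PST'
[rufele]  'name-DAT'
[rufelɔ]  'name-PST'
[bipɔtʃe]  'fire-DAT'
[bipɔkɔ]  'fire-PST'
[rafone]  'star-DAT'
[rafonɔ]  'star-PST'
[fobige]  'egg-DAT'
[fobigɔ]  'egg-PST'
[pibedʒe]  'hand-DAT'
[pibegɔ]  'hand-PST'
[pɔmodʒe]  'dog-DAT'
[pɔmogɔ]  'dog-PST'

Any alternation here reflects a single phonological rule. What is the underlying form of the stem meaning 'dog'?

The stem for 'dog' ends in [dʒ] in [pɔmodʒe] but [g] in [pɔmogɔ].
Compare 'egg', with invariant [g] in [fobige] and [fobigɔ]: an analysis with underlying /g/ and a rule producing [dʒ] before the DAT suffix would wrongly predict alternation here too.
The underlying segment must be /dʒ/; palato-alveolar /tʃ/ and /dʒ/ become [k] and [g] when no front vowel follows, yielding [g] there.

/pɔmodʒ/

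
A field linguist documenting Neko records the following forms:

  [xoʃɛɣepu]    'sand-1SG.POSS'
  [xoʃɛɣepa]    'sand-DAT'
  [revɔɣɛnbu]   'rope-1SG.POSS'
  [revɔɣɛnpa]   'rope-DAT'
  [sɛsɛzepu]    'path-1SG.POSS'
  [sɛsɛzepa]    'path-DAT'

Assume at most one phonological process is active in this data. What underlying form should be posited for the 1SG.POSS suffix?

/-bu/

The 1SG.POSS suffix surfaces as [-bu] and [-pu], depending on the final segment of the stem.
The DAT suffix, which begins with [p], is invariant after every stem; so [p] is not altered by any rule here.
The 1SG.POSS suffix is therefore /-bu/ underlyingly, with post-vocalic devoicing: voiced stops become voiceless after a vowel.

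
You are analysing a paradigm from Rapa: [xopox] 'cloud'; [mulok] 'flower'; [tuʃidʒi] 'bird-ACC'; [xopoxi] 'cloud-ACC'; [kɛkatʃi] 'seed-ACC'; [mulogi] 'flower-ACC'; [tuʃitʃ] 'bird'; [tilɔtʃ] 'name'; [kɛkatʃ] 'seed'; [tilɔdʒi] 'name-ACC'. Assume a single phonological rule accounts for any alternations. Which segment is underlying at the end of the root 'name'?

/dʒ/

The root 'name' surfaces as [tilɔdʒi] and [tilɔtʃ], with a stem-final [dʒ] ~ [tʃ] alternation.
The stem 'seed' ([kɛkatʃi], [kɛkatʃ]) shows [tʃ] unchanged in both environments, so [tʃ] cannot be basic with [dʒ] derived before the ACC suffix.
The underlying segment must be /dʒ/; voiced obstruents become voiceless word-finally, yielding [tʃ] there.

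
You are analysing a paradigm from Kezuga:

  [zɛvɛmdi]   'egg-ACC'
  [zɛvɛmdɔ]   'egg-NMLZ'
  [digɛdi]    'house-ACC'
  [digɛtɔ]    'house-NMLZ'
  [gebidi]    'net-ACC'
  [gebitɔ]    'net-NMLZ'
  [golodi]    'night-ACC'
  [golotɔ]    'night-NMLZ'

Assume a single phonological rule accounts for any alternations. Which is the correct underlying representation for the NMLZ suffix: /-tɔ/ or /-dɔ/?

/-tɔ/

The NMLZ suffix surfaces as [-dɔ] and [-tɔ], depending on the final segment of the stem.
By contrast the ACC suffix keeps its initial [d] throughout — that segment must be underlying.
So the underlying form is /-tɔ/, and voiceless stops become voiced after a nasal.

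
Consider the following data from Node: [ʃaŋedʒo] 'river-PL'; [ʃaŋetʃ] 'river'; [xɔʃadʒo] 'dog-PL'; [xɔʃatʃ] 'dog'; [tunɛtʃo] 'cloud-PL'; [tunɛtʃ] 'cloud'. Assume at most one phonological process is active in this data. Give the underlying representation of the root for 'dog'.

In [xɔʃadʒo] and [xɔʃatʃ] the final segment of 'dog' alternates: [dʒ] ~ [tʃ].
But 'cloud' keeps [tʃ] in both environments ([tunɛtʃo], [tunɛtʃ]), so there is no rule changing /tʃ/ to [dʒ] before the PL suffix.
The underlying segment must be /dʒ/; voiced obstruents become voiceless word-finally, yielding [tʃ] there.
Hence 'dog' is /xɔʃadʒ/ underlyingly.

/xɔʃadʒ/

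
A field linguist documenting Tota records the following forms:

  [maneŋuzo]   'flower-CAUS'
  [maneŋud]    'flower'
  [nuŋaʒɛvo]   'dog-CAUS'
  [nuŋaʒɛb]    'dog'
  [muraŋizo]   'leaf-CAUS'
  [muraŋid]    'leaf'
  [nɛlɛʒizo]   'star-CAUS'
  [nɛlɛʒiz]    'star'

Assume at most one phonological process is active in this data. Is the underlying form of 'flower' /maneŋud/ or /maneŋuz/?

/maneŋud/

In [maneŋuzo] and [maneŋud] the final segment of 'flower' alternates: [z] ~ [d].
The stem 'star' ([nɛlɛʒizo], [nɛlɛʒiz]) shows [z] unchanged in both environments, so [z] cannot be basic with [d] derived in isolation.
The underlying segment must be /d/; voiced stops become fricatives between vowels, yielding [z] there.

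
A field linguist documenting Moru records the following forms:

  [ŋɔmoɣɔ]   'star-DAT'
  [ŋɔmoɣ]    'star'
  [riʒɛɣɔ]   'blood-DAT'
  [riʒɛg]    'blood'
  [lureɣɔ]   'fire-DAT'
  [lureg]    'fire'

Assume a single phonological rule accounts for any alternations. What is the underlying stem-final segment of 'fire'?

'fire' shows [ɣ] ~ [g] at the end of the stem ([lureɣɔ] vs [lureg]).
But 'star' keeps [ɣ] in both environments ([ŋɔmoɣɔ], [ŋɔmoɣ]), so there is no rule changing /ɣ/ to [g] in isolation.
The alternation reflects intervocalic spirantization: voiced stops become fricatives between vowels. /g/ is underlying.

/g/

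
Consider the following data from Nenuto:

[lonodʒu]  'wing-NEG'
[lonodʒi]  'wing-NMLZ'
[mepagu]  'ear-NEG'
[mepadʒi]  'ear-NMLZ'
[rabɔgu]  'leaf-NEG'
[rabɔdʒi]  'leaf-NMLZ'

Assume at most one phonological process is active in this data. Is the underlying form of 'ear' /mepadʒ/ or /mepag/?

/mepag/

The root 'ear' surfaces as [mepagu] and [mepadʒi], with a stem-final [g] ~ [dʒ] alternation.
If /dʒ/ were underlying and a rule turned it into [g] before the NEG suffix, 'wing' would also alternate; but it has [dʒ] in both [lonodʒu] and [lonodʒi].
Therefore /g/ is basic and [dʒ] is derived by palatalization before a front vowel (/g/ becomes palato-alveolar [dʒ] before a front vowel).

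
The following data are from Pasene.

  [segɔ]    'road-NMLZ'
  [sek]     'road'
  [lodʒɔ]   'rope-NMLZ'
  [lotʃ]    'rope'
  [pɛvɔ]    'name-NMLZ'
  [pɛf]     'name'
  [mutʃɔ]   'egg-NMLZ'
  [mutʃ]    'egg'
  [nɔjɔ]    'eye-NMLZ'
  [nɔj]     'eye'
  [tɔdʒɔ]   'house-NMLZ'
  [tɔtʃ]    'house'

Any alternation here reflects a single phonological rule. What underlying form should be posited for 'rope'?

The stem for 'rope' ends in [dʒ] in [lodʒɔ] but [tʃ] in [lotʃ].
If /tʃ/ were underlying and a rule turned it into [dʒ] before the NMLZ suffix, 'egg' would also alternate; but it has [tʃ] in both [mutʃɔ] and [mutʃ].
So /dʒ/ is underlying, and a rule of word-final obstruent devoicing — voiced obstruents become voiceless word-finally — gives [tʃ].
Hence 'rope' is /lodʒ/ underlyingly.

/lodʒ/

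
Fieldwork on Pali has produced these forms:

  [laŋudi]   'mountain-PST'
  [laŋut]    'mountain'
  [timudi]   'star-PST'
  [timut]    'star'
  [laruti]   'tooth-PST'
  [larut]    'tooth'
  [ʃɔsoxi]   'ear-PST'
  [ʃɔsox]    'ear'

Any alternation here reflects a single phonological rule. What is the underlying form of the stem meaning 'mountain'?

/laŋud/

In [laŋudi] and [laŋut] the final segment of 'mountain' alternates: [d] ~ [t].
Compare 'tooth', with invariant [t] in [laruti] and [larut]: an analysis with underlying /t/ and a rule producing [d] before the PST suffix would wrongly predict alternation here too.
So /d/ is underlying, and a rule of word-final obstruent devoicing — voiced obstruents become voiceless word-finally — gives [t].
The underlying form of 'mountain' is therefore /laŋud/.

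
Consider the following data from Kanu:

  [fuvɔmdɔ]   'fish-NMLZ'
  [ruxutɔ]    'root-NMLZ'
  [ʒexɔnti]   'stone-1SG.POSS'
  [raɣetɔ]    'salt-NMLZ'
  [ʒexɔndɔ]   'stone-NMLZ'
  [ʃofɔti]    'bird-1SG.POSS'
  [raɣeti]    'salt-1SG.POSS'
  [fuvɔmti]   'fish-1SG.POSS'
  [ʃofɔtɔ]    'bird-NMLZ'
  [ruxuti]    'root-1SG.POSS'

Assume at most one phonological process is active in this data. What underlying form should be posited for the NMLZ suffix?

/-dɔ/

The NMLZ suffix surfaces as [-dɔ] and [-tɔ], depending on the final segment of the stem.
By contrast the 1SG.POSS suffix keeps its initial [t] throughout — that segment must be underlying.
The NMLZ suffix is therefore /-dɔ/ underlyingly, with post-vocalic devoicing: voiced stops become voiceless after a vowel.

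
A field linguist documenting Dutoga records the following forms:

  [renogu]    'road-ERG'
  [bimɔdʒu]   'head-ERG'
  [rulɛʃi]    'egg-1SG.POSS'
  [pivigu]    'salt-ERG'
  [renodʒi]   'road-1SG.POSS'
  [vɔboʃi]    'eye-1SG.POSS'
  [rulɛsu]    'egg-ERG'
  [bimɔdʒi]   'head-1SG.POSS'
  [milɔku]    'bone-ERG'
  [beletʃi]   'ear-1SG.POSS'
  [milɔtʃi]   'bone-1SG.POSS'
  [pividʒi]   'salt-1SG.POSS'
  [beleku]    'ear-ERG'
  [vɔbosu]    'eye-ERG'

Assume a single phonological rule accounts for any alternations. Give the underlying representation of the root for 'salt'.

In [pivigu] and [pividʒi] the final segment of 'salt' alternates: [g] ~ [dʒ].
The stem 'head' ([bimɔdʒu], [bimɔdʒi]) shows [dʒ] unchanged in both environments, so [dʒ] cannot be basic with [g] derived before the ERG suffix.
So /g/ is underlying, and a rule of palatalization before a front vowel — /k/, /g/ and /s/ become palato-alveolar [tʃ], [dʒ] and [ʃ] before a front vowel — gives [dʒ].

/pivig/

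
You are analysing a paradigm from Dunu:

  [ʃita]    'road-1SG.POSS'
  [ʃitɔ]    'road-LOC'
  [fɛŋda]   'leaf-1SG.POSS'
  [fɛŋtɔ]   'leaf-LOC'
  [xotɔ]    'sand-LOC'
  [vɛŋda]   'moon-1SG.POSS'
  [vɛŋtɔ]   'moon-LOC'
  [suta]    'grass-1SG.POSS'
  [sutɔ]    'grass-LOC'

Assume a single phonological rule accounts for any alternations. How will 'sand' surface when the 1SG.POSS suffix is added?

[xota]

The 1SG.POSS morpheme has two allomorphs, [-da] and [-ta].
By contrast the LOC suffix keeps its initial [t] throughout — that segment must be underlying.
So the underlying form is /-da/, and voiced stops become voiceless after a vowel.
After 'sand', which ends in a vowel, the suffix surfaces as [-ta], giving [xota].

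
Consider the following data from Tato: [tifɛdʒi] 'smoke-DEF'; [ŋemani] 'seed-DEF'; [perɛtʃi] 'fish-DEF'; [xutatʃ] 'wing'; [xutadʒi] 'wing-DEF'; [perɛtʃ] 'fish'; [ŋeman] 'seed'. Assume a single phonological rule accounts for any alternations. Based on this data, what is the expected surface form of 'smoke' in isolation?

In [xutadʒi] and [xutatʃ] the final segment of 'wing' alternates: [dʒ] ~ [tʃ].
But 'fish' keeps [tʃ] in both environments ([perɛtʃi], [perɛtʃ]), so there is no rule changing /tʃ/ to [dʒ] before the DEF suffix.
Therefore /dʒ/ is basic and [tʃ] is derived by word-final obstruent devoicing (voiced obstruents become voiceless word-finally).
From [tifɛdʒi] the stem 'smoke' is /tifɛdʒ/; word-finally this yields [tifɛtʃ].

[tifɛtʃ]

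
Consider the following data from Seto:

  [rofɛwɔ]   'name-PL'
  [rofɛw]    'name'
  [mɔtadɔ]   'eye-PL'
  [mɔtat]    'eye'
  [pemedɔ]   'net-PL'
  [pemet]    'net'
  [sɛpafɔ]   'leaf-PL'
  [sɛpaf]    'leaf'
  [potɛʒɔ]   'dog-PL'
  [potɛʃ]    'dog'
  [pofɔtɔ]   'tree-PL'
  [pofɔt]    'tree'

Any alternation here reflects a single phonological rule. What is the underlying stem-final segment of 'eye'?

/d/

The root 'eye' surfaces as [mɔtadɔ] and [mɔtat], with a stem-final [d] ~ [t] alternation.
Compare 'tree', with invariant [t] in [pofɔtɔ] and [pofɔt]: an analysis with underlying /t/ and a rule producing [d] before the PL suffix would wrongly predict alternation here too.
The alternation reflects word-final obstruent devoicing: voiced obstruents become voiceless word-finally. /d/ is underlying.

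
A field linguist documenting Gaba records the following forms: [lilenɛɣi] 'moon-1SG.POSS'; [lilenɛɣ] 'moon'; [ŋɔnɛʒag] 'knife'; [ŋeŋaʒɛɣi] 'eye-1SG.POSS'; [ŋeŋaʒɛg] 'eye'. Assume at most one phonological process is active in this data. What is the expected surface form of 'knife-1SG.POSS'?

The root 'eye' surfaces as [ŋeŋaʒɛɣi] and [ŋeŋaʒɛg], with a stem-final [ɣ] ~ [g] alternation.
But 'moon' keeps [ɣ] in both environments ([lilenɛɣi], [lilenɛɣ]), so there is no rule changing /ɣ/ to [g] in isolation.
So /g/ is underlying, and a rule of intervocalic spirantization — voiced stops become fricatives between vowels — gives [ɣ].
From [ŋɔnɛʒag] the stem 'knife' is /ŋɔnɛʒag/; between vowels this yields [ŋɔnɛʒaɣi].

[ŋɔnɛʒaɣi]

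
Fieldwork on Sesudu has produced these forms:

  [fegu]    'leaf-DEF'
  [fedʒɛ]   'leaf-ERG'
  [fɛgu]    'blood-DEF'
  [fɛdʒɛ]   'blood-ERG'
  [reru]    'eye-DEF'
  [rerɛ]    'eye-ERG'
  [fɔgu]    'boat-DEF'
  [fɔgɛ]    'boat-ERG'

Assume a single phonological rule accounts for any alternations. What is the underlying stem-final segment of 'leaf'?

/dʒ/

In [fegu] and [fedʒɛ] the final segment of 'leaf' alternates: [g] ~ [dʒ].
Compare 'boat', with invariant [g] in [fɔgu] and [fɔgɛ]: an analysis with underlying /g/ and a rule producing [dʒ] before the ERG suffix would wrongly predict alternation here too.
So /dʒ/ is underlying, and a rule of depalatalization — palato-alveolar /dʒ/ becomes [g] when no front vowel follows — gives [g].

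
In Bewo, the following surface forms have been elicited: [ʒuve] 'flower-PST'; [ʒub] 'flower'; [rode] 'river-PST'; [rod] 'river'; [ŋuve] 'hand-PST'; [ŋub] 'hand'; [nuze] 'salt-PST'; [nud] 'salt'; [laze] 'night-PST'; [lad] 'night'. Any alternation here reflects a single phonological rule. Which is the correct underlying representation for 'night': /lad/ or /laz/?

/laz/

The stem for 'night' ends in [z] in [laze] but [d] in [lad].
Compare 'river', with invariant [d] in [rode] and [rod]: an analysis with underlying /d/ and a rule producing [z] before the PST suffix would wrongly predict alternation here too.
Therefore /z/ is basic and [d] is derived by word-final hardening (voiced fricatives become stops word-finally).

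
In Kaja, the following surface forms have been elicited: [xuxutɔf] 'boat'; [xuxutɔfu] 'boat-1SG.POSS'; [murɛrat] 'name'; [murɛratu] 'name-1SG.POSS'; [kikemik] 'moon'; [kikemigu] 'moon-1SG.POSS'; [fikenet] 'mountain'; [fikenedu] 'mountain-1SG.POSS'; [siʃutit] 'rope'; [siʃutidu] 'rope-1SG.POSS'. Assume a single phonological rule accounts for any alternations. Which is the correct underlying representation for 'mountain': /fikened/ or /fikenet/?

The root 'mountain' surfaces as [fikenet] and [fikenedu], with a stem-final [t] ~ [d] alternation.
If /t/ were underlying and a rule turned it into [d] before the 1SG.POSS suffix, 'name' would also alternate; but it has [t] in both [murɛrat] and [murɛratu].
Therefore /d/ is basic and [t] is derived by word-final obstruent devoicing (voiced obstruents become voiceless word-finally).

/fikened/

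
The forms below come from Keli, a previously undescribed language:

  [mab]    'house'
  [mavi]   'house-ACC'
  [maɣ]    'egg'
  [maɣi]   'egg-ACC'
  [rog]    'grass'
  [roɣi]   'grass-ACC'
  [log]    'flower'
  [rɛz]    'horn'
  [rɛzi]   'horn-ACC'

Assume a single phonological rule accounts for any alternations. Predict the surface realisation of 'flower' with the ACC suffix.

'grass' shows [g] ~ [ɣ] at the end of the stem ([rog] vs [roɣi]).
If /ɣ/ were underlying and a rule turned it into [g] in isolation, 'egg' would also alternate; but it has [ɣ] in both [maɣ] and [maɣi].
The alternation reflects intervocalic spirantization: voiced stops become fricatives between vowels. /g/ is underlying.
From [log] the stem 'flower' is /log/; between vowels this yields [loɣi].

[loɣi]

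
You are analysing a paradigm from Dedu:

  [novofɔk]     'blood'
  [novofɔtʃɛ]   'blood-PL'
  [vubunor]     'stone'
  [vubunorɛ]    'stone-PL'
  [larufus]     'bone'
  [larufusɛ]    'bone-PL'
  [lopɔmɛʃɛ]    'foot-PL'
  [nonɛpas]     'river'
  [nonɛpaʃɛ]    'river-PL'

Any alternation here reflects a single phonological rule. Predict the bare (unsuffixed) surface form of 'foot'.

In [nonɛpas] and [nonɛpaʃɛ] the final segment of 'river' alternates: [s] ~ [ʃ].
The stem 'bone' ([larufus], [larufusɛ]) shows [s] unchanged in both environments, so [s] cannot be basic with [ʃ] derived before the PL suffix.
Therefore /ʃ/ is basic and [s] is derived by depalatalization (palato-alveolar /tʃ/ and /ʃ/ become [k] and [s] when no front vowel follows).
The one attested form of 'foot', [lopɔmɛʃɛ], shows underlying /lopɔmɛʃ/. Applying the same rule when no front vowel follows gives [lopɔmɛs].

[lopɔmɛs]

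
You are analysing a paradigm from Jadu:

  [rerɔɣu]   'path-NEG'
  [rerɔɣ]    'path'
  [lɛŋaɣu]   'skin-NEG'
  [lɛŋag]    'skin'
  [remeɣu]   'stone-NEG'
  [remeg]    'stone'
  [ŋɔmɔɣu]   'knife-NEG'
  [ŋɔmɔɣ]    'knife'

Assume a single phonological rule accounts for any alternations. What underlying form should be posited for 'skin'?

/lɛŋag/

The root 'skin' surfaces as [lɛŋaɣu] and [lɛŋag], with a stem-final [ɣ] ~ [g] alternation.
Compare 'knife', with invariant [ɣ] in [ŋɔmɔɣu] and [ŋɔmɔɣ]: an analysis with underlying /ɣ/ and a rule producing [g] in isolation would wrongly predict alternation here too.
So /g/ is underlying, and a rule of intervocalic spirantization — voiced stops become fricatives between vowels — gives [ɣ].
So 'skin' = /lɛŋag/.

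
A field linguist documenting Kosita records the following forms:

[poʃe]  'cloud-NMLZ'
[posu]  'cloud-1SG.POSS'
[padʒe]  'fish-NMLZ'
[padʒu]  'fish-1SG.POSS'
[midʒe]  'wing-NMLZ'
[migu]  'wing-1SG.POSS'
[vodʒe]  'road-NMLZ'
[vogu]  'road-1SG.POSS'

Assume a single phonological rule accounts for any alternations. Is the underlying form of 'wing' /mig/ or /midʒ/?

The stem for 'wing' ends in [dʒ] in [midʒe] but [g] in [migu].
If /dʒ/ were underlying and a rule turned it into [g] before the 1SG.POSS suffix, 'fish' would also alternate; but it has [dʒ] in both [padʒe] and [padʒu].
So /g/ is underlying, and a rule of palatalization before a front vowel — /g/ and /s/ become palato-alveolar [dʒ] and [ʃ] before a front vowel — gives [dʒ].

/mig/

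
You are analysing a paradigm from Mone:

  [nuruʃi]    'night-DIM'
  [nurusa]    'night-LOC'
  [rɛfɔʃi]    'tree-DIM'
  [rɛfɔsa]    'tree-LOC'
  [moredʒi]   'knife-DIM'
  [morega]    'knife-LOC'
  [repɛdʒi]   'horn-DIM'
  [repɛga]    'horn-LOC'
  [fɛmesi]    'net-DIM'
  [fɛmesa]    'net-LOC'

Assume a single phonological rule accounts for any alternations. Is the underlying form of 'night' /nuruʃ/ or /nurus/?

/nuruʃ/

The root 'night' surfaces as [nuruʃi] and [nurusa], with a stem-final [ʃ] ~ [s] alternation.
But 'net' keeps [s] in both environments ([fɛmesi], [fɛmesa]), so there is no rule changing /s/ to [ʃ] before the DIM suffix.
The alternation reflects depalatalization: palato-alveolar /dʒ/ and /ʃ/ become [g] and [s] when no front vowel follows. /ʃ/ is underlying.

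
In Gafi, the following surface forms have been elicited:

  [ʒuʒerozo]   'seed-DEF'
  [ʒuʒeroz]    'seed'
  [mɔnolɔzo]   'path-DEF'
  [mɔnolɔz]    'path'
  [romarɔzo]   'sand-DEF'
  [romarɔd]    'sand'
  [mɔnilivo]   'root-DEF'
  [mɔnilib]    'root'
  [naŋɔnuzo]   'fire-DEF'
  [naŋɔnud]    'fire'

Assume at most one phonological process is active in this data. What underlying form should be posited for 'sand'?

/romarɔd/

'sand' shows [z] ~ [d] at the end of the stem ([romarɔzo] vs [romarɔd]).
The stem 'path' ([mɔnolɔzo], [mɔnolɔz]) shows [z] unchanged in both environments, so [z] cannot be basic with [d] derived in isolation.
Therefore /d/ is basic and [z] is derived by intervocalic spirantization (voiced stops become fricatives between vowels).
Hence 'sand' is /romarɔd/ underlyingly.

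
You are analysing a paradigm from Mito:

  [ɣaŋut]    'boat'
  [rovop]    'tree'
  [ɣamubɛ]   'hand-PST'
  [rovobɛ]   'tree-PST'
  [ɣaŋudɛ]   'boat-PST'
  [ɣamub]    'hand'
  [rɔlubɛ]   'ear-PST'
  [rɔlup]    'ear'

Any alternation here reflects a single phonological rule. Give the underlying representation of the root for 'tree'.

'tree' shows [p] ~ [b] at the end of the stem ([rovop] vs [rovobɛ]).
The stem 'hand' ([ɣamub], [ɣamubɛ]) shows [b] unchanged in both environments, so [b] cannot be basic with [p] derived in isolation.
So /p/ is underlying, and a rule of intervocalic voicing — voiceless stops become voiced between vowels — gives [b].

/rovop/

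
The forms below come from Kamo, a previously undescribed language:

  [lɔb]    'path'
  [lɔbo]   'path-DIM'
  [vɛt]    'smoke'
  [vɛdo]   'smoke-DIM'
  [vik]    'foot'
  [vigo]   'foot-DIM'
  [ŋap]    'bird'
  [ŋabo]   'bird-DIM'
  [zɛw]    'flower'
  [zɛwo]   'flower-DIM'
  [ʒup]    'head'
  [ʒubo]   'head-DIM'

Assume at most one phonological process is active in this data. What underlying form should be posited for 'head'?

In [ʒup] and [ʒubo] the final segment of 'head' alternates: [p] ~ [b].
If /b/ were underlying and a rule turned it into [p] in isolation, 'path' would also alternate; but it has [b] in both [lɔb] and [lɔbo].
Therefore /p/ is basic and [b] is derived by intervocalic voicing (voiceless stops become voiced between vowels).
So 'head' = /ʒup/.

/ʒup/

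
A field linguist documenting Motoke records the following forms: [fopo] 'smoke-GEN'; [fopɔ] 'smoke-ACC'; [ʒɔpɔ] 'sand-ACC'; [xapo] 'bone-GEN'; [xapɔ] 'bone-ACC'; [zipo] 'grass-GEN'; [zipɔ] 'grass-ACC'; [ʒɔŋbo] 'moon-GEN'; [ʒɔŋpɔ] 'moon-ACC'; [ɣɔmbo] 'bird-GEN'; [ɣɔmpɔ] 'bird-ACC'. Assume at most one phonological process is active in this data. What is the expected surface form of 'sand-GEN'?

The GEN suffix surfaces as [-bo] and [-po], depending on the final segment of the stem.
The ACC suffix, which begins with [p], is invariant after every stem; so [p] is not altered by any rule here.
So the underlying form is /-bo/, and voiced stops become voiceless after a vowel.
After 'sand', which ends in a vowel, the suffix surfaces as [-po], giving [ʒɔpo].

[ʒɔpo]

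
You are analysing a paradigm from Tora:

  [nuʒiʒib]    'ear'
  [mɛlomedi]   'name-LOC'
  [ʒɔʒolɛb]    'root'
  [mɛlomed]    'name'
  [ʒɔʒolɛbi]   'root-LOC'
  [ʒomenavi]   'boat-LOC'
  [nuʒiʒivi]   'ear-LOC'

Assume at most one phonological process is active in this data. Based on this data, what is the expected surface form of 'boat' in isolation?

In [nuʒiʒivi] and [nuʒiʒib] the final segment of 'ear' alternates: [v] ~ [b].
The stem 'root' ([ʒɔʒolɛbi], [ʒɔʒolɛb]) shows [b] unchanged in both environments, so [b] cannot be basic with [v] derived before the LOC suffix.
Therefore /v/ is basic and [b] is derived by word-final hardening (voiced fricatives become stops word-finally).
The one attested form of 'boat', [ʒomenavi], shows underlying /ʒomenav/. Applying the same rule word-finally gives [ʒomenab].

[ʒomenab]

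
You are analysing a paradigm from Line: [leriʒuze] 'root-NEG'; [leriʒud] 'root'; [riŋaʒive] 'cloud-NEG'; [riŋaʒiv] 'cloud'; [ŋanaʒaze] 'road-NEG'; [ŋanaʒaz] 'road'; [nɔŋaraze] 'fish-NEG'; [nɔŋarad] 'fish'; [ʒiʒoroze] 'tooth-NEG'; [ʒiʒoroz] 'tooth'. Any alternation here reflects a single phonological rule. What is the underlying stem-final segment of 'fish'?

'fish' shows [z] ~ [d] at the end of the stem ([nɔŋaraze] vs [nɔŋarad]).
If /z/ were underlying and a rule turned it into [d] in isolation, 'tooth' would also alternate; but it has [z] in both [ʒiʒoroze] and [ʒiʒoroz].
The underlying segment must be /d/; voiced stops become fricatives between vowels, yielding [z] there.

/d/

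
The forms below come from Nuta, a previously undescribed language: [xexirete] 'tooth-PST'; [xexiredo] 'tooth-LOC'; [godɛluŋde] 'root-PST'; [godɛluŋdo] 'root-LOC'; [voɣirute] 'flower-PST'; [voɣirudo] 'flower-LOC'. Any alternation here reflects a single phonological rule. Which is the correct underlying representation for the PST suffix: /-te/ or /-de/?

The PST morpheme has two allomorphs, [-de] and [-te].
By contrast the LOC suffix keeps its initial [d] throughout — that segment must be underlying.
So the underlying form is /-te/, and voiceless stops become voiced after a nasal.

/-te/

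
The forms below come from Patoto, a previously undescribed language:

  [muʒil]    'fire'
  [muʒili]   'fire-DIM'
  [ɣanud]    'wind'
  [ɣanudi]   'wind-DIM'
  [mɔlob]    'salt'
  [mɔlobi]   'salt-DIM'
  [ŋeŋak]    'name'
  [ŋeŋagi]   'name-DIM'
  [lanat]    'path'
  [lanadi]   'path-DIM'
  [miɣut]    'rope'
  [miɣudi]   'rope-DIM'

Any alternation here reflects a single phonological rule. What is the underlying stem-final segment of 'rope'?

/t/

The root 'rope' surfaces as [miɣut] and [miɣudi], with a stem-final [t] ~ [d] alternation.
Compare 'wind', with invariant [d] in [ɣanud] and [ɣanudi]: an analysis with underlying /d/ and a rule producing [t] in isolation would wrongly predict alternation here too.
The alternation reflects intervocalic voicing: voiceless stops become voiced between vowels. /t/ is underlying.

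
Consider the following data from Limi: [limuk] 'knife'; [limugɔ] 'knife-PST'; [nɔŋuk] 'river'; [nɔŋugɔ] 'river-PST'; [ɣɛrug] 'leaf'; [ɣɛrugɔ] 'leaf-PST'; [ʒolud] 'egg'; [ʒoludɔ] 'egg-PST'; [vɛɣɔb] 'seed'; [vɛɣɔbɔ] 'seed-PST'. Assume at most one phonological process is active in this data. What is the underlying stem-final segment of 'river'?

/k/

In [nɔŋuk] and [nɔŋugɔ] the final segment of 'river' alternates: [k] ~ [g].
But 'leaf' keeps [g] in both environments ([ɣɛrug], [ɣɛrugɔ]), so there is no rule changing /g/ to [k] in isolation.
Therefore /k/ is basic and [g] is derived by intervocalic voicing (voiceless stops become voiced between vowels).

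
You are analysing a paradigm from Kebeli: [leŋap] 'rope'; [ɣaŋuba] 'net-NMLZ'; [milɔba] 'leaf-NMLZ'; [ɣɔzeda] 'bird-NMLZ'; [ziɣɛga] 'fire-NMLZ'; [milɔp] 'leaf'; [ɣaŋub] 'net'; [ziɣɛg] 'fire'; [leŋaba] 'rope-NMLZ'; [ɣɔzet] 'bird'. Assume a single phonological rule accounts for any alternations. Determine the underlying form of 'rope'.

/leŋap/

The stem for 'rope' ends in [p] in [leŋap] but [b] in [leŋaba].
Compare 'net', with invariant [b] in [ɣaŋub] and [ɣaŋuba]: an analysis with underlying /b/ and a rule producing [p] in isolation would wrongly predict alternation here too.
So /p/ is underlying, and a rule of intervocalic voicing — voiceless stops become voiced between vowels — gives [b].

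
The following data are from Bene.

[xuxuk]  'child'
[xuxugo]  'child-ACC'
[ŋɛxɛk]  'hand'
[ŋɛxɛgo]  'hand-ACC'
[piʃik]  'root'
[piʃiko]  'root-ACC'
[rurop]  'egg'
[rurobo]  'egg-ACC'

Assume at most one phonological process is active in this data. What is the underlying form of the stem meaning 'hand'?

In [ŋɛxɛk] and [ŋɛxɛgo] the final segment of 'hand' alternates: [k] ~ [g].
If /k/ were underlying and a rule turned it into [g] before the ACC suffix, 'root' would also alternate; but it has [k] in both [piʃik] and [piʃiko].
The alternation reflects word-final obstruent devoicing: voiced obstruents become voiceless word-finally. /g/ is underlying.

/ŋɛxɛg/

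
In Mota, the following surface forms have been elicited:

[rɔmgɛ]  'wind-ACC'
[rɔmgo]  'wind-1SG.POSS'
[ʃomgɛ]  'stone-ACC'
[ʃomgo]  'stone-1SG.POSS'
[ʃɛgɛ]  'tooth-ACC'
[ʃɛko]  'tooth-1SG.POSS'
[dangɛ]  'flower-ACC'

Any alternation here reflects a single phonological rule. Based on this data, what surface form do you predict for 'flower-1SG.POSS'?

[dango]

The 1SG.POSS morpheme has two allomorphs, [-go] and [-ko].
By contrast the ACC suffix keeps its initial [g] throughout — that segment must be underlying.
The 1SG.POSS suffix is therefore /-ko/ underlyingly, with post-nasal voicing: voiceless stops become voiced after a nasal.
After 'flower', which ends in a nasal, the suffix surfaces as [-go], giving [dango].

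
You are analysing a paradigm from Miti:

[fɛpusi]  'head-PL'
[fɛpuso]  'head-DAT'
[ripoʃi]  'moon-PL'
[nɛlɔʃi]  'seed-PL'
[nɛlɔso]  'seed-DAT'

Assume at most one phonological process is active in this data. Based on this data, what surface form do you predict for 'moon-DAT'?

[riposo]

In [nɛlɔʃi] and [nɛlɔso] the final segment of 'seed' alternates: [ʃ] ~ [s].
Compare 'head', with invariant [s] in [fɛpusi] and [fɛpuso]: an analysis with underlying /s/ and a rule producing [ʃ] before the PL suffix would wrongly predict alternation here too.
The alternation reflects depalatalization: palato-alveolar /ʃ/ becomes [s] when no front vowel follows. /ʃ/ is underlying.
The one attested form of 'moon', [ripoʃi], shows underlying /ripoʃ/. Applying the same rule when no front vowel follows gives [riposo].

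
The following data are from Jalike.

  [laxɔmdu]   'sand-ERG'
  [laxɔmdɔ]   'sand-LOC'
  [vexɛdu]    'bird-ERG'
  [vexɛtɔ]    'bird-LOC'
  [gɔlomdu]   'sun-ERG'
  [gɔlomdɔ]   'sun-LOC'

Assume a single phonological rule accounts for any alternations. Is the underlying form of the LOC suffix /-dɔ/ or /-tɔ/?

/-tɔ/

The LOC morpheme has two allomorphs, [-dɔ] and [-tɔ].
The ERG suffix, which begins with [d], is invariant after every stem; so [d] is not altered by any rule here.
So the underlying form is /-tɔ/, and voiceless stops become voiced after a nasal.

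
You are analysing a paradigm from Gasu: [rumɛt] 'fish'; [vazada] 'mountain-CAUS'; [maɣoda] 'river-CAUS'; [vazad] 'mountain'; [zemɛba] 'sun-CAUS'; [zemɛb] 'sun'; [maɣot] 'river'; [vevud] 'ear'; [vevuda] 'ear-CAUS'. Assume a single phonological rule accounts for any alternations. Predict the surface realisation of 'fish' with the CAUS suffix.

In [maɣoda] and [maɣot] the final segment of 'river' alternates: [d] ~ [t].
The stem 'ear' ([vevuda], [vevud]) shows [d] unchanged in both environments, so [d] cannot be basic with [t] derived in isolation.
The alternation reflects intervocalic voicing: voiceless stops become voiced between vowels. /t/ is underlying.
From [rumɛt] the stem 'fish' is /rumɛt/; between vowels this yields [rumɛda].

[rumɛda]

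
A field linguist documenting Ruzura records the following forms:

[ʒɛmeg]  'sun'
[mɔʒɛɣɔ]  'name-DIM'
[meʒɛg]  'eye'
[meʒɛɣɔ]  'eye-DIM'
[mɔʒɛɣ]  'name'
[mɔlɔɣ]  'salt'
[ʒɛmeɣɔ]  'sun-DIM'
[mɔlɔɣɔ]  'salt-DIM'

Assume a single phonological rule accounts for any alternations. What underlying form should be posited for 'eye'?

/meʒɛg/

The root 'eye' surfaces as [meʒɛɣɔ] and [meʒɛg], with a stem-final [ɣ] ~ [g] alternation.
Compare 'name', with invariant [ɣ] in [mɔʒɛɣɔ] and [mɔʒɛɣ]: an analysis with underlying /ɣ/ and a rule producing [g] in isolation would wrongly predict alternation here too.
The underlying segment must be /g/; voiced stops become fricatives between vowels, yielding [ɣ] there.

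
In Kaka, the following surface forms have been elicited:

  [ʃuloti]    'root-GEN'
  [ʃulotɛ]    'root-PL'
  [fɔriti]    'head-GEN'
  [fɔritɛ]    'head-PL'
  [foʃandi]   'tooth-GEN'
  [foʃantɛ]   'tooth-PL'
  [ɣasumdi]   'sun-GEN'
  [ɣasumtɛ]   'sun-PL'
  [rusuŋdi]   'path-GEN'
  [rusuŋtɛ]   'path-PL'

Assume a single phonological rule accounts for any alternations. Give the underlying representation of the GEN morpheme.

The GEN morpheme has two allomorphs, [-di] and [-ti].
By contrast the PL suffix keeps its initial [t] throughout — that segment must be underlying.
So the underlying form is /-di/, and voiced stops become voiceless after a vowel.

/-di/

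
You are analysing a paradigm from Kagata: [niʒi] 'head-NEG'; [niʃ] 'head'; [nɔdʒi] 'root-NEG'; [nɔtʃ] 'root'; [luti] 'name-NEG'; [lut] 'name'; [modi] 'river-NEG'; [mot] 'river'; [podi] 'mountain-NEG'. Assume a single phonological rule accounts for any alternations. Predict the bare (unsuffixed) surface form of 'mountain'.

The stem for 'river' ends in [d] in [modi] but [t] in [mot].
The stem 'name' ([luti], [lut]) shows [t] unchanged in both environments, so [t] cannot be basic with [d] derived before the NEG suffix.
The alternation reflects word-final obstruent devoicing: voiced obstruents become voiceless word-finally. /d/ is underlying.
From [podi] the stem 'mountain' is /pod/; word-finally this yields [pot].

[pot]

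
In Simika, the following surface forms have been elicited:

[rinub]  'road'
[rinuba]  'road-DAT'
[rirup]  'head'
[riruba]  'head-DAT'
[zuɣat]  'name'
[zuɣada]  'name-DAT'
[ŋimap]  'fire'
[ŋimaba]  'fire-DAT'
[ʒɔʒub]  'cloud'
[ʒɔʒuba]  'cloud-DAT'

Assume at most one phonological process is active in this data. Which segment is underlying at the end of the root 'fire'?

/p/

In [ŋimap] and [ŋimaba] the final segment of 'fire' alternates: [p] ~ [b].
The stem 'road' ([rinub], [rinuba]) shows [b] unchanged in both environments, so [b] cannot be basic with [p] derived in isolation.
The underlying segment must be /p/; voiceless stops become voiced between vowels, yielding [b] there.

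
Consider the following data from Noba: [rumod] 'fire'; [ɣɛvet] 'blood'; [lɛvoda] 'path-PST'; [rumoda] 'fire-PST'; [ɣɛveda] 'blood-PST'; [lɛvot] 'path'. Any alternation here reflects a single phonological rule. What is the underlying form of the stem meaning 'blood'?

/ɣɛvet/

The stem for 'blood' ends in [t] in [ɣɛvet] but [d] in [ɣɛveda].
If /d/ were underlying and a rule turned it into [t] in isolation, 'fire' would also alternate; but it has [d] in both [rumod] and [rumoda].
The alternation reflects intervocalic voicing: voiceless stops become voiced between vowels. /t/ is underlying.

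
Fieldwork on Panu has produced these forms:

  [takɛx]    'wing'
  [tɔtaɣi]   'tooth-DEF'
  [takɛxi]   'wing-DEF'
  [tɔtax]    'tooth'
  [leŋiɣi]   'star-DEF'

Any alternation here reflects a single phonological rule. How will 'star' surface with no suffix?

[leŋix]

The root 'tooth' surfaces as [tɔtaɣi] and [tɔtax], with a stem-final [ɣ] ~ [x] alternation.
Compare 'wing', with invariant [x] in [takɛxi] and [takɛx]: an analysis with underlying /x/ and a rule producing [ɣ] before the DEF suffix would wrongly predict alternation here too.
Therefore /ɣ/ is basic and [x] is derived by word-final obstruent devoicing (voiced obstruents become voiceless word-finally).
From [leŋiɣi] the stem 'star' is /leŋiɣ/; word-finally this yields [leŋix].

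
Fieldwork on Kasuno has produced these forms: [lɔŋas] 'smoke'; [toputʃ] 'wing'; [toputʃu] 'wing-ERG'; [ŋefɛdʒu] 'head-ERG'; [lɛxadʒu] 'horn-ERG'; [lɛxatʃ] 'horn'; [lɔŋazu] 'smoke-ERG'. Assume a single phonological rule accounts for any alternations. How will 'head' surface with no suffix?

The root 'horn' surfaces as [lɛxatʃ] and [lɛxadʒu], with a stem-final [tʃ] ~ [dʒ] alternation.
If /tʃ/ were underlying and a rule turned it into [dʒ] before the ERG suffix, 'wing' would also alternate; but it has [tʃ] in both [toputʃ] and [toputʃu].
Therefore /dʒ/ is basic and [tʃ] is derived by word-final obstruent devoicing (voiced obstruents become voiceless word-finally).
The one attested form of 'head', [ŋefɛdʒu], shows underlying /ŋefɛdʒ/. Applying the same rule word-finally gives [ŋefɛtʃ].

[ŋefɛtʃ]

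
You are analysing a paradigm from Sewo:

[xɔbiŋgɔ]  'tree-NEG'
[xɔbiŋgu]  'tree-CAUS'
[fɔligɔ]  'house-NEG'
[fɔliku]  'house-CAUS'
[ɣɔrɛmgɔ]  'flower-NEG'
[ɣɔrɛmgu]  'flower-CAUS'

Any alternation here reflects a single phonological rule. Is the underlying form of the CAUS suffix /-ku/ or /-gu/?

/-ku/

The CAUS suffix surfaces as [-gu] and [-ku], depending on the final segment of the stem.
The NEG suffix, which begins with [g], is invariant after every stem; so [g] is not altered by any rule here.
So the underlying form is /-ku/, and voiceless stops become voiced after a nasal.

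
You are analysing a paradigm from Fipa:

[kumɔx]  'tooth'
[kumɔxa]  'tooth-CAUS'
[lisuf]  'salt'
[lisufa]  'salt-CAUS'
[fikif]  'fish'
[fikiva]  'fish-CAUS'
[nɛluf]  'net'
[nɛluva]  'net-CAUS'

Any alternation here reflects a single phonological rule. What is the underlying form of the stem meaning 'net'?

The stem for 'net' ends in [f] in [nɛluf] but [v] in [nɛluva].
But 'salt' keeps [f] in both environments ([lisuf], [lisufa]), so there is no rule changing /f/ to [v] before the CAUS suffix.
So /v/ is underlying, and a rule of word-final obstruent devoicing — voiced obstruents become voiceless word-finally — gives [f].

/nɛluv/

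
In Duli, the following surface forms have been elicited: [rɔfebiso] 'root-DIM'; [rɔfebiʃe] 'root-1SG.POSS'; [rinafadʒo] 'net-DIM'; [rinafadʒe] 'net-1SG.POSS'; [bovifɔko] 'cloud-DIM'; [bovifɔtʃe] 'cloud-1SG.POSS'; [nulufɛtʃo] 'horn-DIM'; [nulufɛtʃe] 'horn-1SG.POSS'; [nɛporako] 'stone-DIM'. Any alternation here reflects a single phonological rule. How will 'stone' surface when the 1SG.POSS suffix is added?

The root 'cloud' surfaces as [bovifɔko] and [bovifɔtʃe], with a stem-final [k] ~ [tʃ] alternation.
Compare 'horn', with invariant [tʃ] in [nulufɛtʃo] and [nulufɛtʃe]: an analysis with underlying /tʃ/ and a rule producing [k] before the DIM suffix would wrongly predict alternation here too.
Therefore /k/ is basic and [tʃ] is derived by palatalization before a front vowel (/k/ and /s/ become palato-alveolar [tʃ] and [ʃ] before a front vowel).
The one attested form of 'stone', [nɛporako], shows underlying /nɛporak/. Applying the same rule before a front vowel gives [nɛporatʃe].

[nɛporatʃe]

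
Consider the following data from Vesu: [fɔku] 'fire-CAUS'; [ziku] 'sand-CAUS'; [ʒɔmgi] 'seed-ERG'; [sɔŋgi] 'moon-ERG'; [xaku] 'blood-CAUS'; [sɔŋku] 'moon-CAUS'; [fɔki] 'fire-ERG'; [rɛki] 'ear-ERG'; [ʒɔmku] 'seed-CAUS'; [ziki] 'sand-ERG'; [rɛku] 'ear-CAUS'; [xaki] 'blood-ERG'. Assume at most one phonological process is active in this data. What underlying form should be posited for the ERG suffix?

The ERG suffix surfaces as [-gi] and [-ki], depending on the final segment of the stem.
The CAUS suffix, which begins with [k], is invariant after every stem; so [k] is not altered by any rule here.
The ERG suffix is therefore /-gi/ underlyingly, with post-vocalic devoicing: voiced stops become voiceless after a vowel.

/-gi/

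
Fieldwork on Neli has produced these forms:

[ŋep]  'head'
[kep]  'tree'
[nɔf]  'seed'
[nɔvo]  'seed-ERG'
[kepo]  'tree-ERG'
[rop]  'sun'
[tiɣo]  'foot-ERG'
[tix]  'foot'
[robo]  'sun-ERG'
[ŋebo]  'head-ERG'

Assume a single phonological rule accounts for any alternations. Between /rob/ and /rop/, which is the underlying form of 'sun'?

'sun' shows [b] ~ [p] at the end of the stem ([robo] vs [rop]).
If /p/ were underlying and a rule turned it into [b] before the ERG suffix, 'tree' would also alternate; but it has [p] in both [kepo] and [kep].
The underlying segment must be /b/; voiced obstruents become voiceless word-finally, yielding [p] there.

/rob/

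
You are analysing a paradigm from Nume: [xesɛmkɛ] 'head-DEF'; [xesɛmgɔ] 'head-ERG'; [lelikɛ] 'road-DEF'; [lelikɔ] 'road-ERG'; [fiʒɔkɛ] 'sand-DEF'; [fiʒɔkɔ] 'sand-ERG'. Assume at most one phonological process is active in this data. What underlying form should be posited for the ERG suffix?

The ERG morpheme has two allomorphs, [-gɔ] and [-kɔ].
The DEF suffix, which begins with [k], is invariant after every stem; so [k] is not altered by any rule here.
The ERG suffix is therefore /-gɔ/ underlyingly, with post-vocalic devoicing: voiced stops become voiceless after a vowel.

/-gɔ/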